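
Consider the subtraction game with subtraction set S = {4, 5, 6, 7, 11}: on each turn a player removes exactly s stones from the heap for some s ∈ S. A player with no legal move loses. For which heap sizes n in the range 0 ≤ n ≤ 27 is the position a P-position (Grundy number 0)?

G(0) = 0
G(1) = mex{} = 0
G(2) = mex{} = 0
G(3) = mex{} = 0
G(4) = mex{0} = 1
G(5) = mex{0,0} = 1
G(6) = mex{0,0,0} = 1
G(7) = mex{0,0,0,0} = 1
G(8) = mex{1,0,0,0} = 2
G(9) = mex{1,1,0,0} = 2
G(10) = mex{1,1,1,0} = 2
G(11) = mex{1,1,1,1,0} = 2
G(12) = mex{2,1,1,1,0} = 3
G(13) = mex{2,2,1,1,0} = 3
G(14) = mex{2,2,2,1,0} = 3
G(15) = mex{2,2,2,2,1} = 0
G(16) = mex{3,2,2,2,1} = 0
G(17) = mex{3,3,2,2,1} = 0
G(18) = mex{3,3,3,2,1} = 0
G(19) = mex{0,3,3,3,2} = 1
G(20) = mex{0,0,3,3,2} = 1
G(21) = mex{0,0,0,3,2} = 1
G(22) = mex{0,0,0,0,2} = 1
G(23) = mex{1,0,0,0,3} = 2
G(24) = mex{1,1,0,0,3} = 2
G(25) = mex{1,1,1,0,3} = 2
G(26) = mex{1,1,1,1,0} = 2
G(27) = mex{2,1,1,1,0} = 3
P-positions are exactly the n with G(n) = 0.

0, 1, 2, 3, 15, 16, 17, 18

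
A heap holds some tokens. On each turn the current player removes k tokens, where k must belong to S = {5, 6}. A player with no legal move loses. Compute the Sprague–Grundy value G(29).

G(0) = 0
G(1) = mex{} = 0
G(2) = mex{} = 0
G(3) = mex{} = 0
G(4) = mex{} = 0
G(5) = mex{0} = 1
G(6) = mex{0,0} = 1
G(7) = mex{0,0} = 1
G(8) = mex{0,0} = 1
G(9) = mex{0,0} = 1
G(10) = mex{1,0} = 2
G(11) = mex{1,1} = 0
G(12) = mex{1,1} = 0
G(13) = mex{1,1} = 0
G(14) = mex{1,1} = 0
G(15) = mex{2,1} = 0
G(16) = mex{0,2} = 1
G(17) = mex{0,0} = 1
G(18) = mex{0,0} = 1
G(19) = mex{0,0} = 1
G(20) = mex{0,0} = 1
G(21) = mex{1,0} = 2
G(22) = mex{1,1} = 0
G(23) = mex{1,1} = 0
G(24) = mex{1,1} = 0
G(25) = mex{1,1} = 0
G(26) = mex{2,1} = 0
G(27) = mex{0,2} = 1
G(28) = mex{0,0} = 1
G(29) = mex{0,0} = 1

1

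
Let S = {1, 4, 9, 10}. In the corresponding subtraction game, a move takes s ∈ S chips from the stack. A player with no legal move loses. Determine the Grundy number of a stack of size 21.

1

n :  0  1  2  3  4  5  6  7  8  9 10 11 12 13 14 15 16 17 18 19 20 21
G :  0  1  0  1  2  0  1  0  1  2  3  2  3  0  1  3  2  3  0  1  0  1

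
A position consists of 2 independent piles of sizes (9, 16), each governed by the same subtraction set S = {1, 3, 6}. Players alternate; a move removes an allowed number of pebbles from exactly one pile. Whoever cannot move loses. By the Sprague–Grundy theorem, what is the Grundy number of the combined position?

All piles use S = {1, 3, 6}:
n :  0  1  2  3  4  5  6  7  8  9 10 11 12 13 14 15 16
G :  0  1  0  1  0  1  2  3  2  0  1  0  1  0  1  2  3
Pile A: G(9) = 0.
Pile B: G(16) = 3.
Combined Grundy value = 0 ⊕ 3 = 3.

3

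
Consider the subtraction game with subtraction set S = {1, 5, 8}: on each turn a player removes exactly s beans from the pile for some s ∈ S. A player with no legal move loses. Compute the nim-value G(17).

0

G(0) = 0
G(1) = mex{0} = 1
G(2) = mex{1} = 0
G(3) = mex{0} = 1
G(4) = mex{1} = 0
G(5) = mex{0,0} = 1
G(6) = mex{1,1} = 0
G(7) = mex{0,0} = 1
G(8) = mex{1,1,0} = 2
G(9) = mex{2,0,1} = 3
G(10) = mex{3,1,0} = 2
G(11) = mex{2,0,1} = 3
G(12) = mex{3,1,0} = 2
G(13) = mex{2,2,1} = 0
G(14) = mex{0,3,0} = 1
G(15) = mex{1,2,1} = 0
G(16) = mex{0,3,2} = 1
G(17) = mex{1,2,3} = 0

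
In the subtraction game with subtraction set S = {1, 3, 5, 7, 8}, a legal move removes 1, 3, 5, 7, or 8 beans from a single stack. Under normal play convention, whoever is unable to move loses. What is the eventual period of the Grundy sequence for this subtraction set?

15

G(0) = 0
G(1) = mex{0} = 1
G(2) = mex{1} = 0
G(3) = mex{0,0} = 1
G(4) = mex{1,1} = 0
G(5) = mex{0,0,0} = 1
G(6) = mex{1,1,1} = 0
G(7) = mex{0,0,0,0} = 1
G(8) = mex{1,1,1,1,0} = 2
G(9) = mex{2,0,0,0,1} = 3
G(10) = mex{3,1,1,1,0} = 2
G(11) = mex{2,2,0,0,1} = 3
G(12) = mex{3,3,1,1,0} = 2
G(13) = mex{2,2,2,0,1} = 3
G(14) = mex{3,3,3,1,0} = 2
G(15) = mex{2,2,2,2,1} = 0
G(16) = mex{0,3,3,3,2} = 1
G(17) = mex{1,2,2,2,3} = 0
G(18) = mex{0,0,3,3,2} = 1
G(19) = mex{1,1,2,2,3} = 0
G(20) = mex{0,0,0,3,2} = 1
G(21) = mex{1,1,1,2,3} = 0
G(22) = mex{0,0,0,0,2} = 1
G(23) = mex{1,1,1,1,0} = 2
G(24) = mex{2,0,0,0,1} = 3
G(25) = mex{3,1,1,1,0} = 2
G(26) = mex{2,2,0,0,1} = 3
G(27) = mex{3,3,1,1,0} = 2
G(28) = mex{2,2,2,0,1} = 3
G(29) = mex{3,3,3,1,0} = 2
G(30) = mex{2,2,2,2,1} = 0
G(31) = mex{0,3,3,3,2} = 1
G(n+15) = G(n) holds for n = 0,…,7 (a full window of length max(S) = 8), so the sequence is purely periodic with period 15.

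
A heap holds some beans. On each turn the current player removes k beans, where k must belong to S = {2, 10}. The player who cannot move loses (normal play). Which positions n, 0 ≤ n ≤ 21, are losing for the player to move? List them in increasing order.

n :  0  1  2  3  4  5  6  7  8  9 10 11 12 13 14 15 16 17 18 19 20 21
G :  0  0  1  1  0  0  1  1  0  0  1  1  0  0  1  1  0  0  1  1  0  0
P-positions are exactly the n with G(n) = 0.

0, 1, 4, 5, 8, 9, 12, 13, 16, 17, 20, 21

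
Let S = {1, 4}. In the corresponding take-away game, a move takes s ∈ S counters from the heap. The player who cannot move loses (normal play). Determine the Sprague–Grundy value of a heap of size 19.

2

G(0) = 0
G(1) = mex{0} = 1
G(2) = mex{1} = 0
G(3) = mex{0} = 1
G(4) = mex{1,0} = 2
G(5) = mex{2,1} = 0
G(6) = mex{0,0} = 1
G(7) = mex{1,1} = 0
G(8) = mex{0,2} = 1
G(9) = mex{1,0} = 2
G(10) = mex{2,1} = 0
G(11) = mex{0,0} = 1
G(12) = mex{1,1} = 0
G(13) = mex{0,2} = 1
G(14) = mex{1,0} = 2
G(15) = mex{2,1} = 0
G(16) = mex{0,0} = 1
G(17) = mex{1,1} = 0
G(18) = mex{0,2} = 1
G(19) = mex{1,0} = 2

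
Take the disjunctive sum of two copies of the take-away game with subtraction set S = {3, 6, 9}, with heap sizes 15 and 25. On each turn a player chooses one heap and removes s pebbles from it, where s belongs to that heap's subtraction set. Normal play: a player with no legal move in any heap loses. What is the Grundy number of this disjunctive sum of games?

1

All heaps use S = {3, 6, 9}:
G(0) = 0
G(1) = mex{} = 0
G(2) = mex{} = 0
G(3) = mex{0} = 1
G(4) = mex{0} = 1
G(5) = mex{0} = 1
G(6) = mex{1,0} = 2
G(7) = mex{1,0} = 2
G(8) = mex{1,0} = 2
G(9) = mex{2,1,0} = 3
G(10) = mex{2,1,0} = 3
G(11) = mex{2,1,0} = 3
G(12) = mex{3,2,1} = 0
G(13) = mex{3,2,1} = 0
G(14) = mex{3,2,1} = 0
G(15) = mex{0,3,2} = 1
G(16) = mex{0,3,2} = 1
G(17) = mex{0,3,2} = 1
G(18) = mex{1,0,3} = 2
G(19) = mex{1,0,3} = 2
G(20) = mex{1,0,3} = 2
G(21) = mex{2,1,0} = 3
G(22) = mex{2,1,0} = 3
G(23) = mex{2,1,0} = 3
G(24) = mex{3,2,1} = 0
G(25) = mex{3,2,1} = 0
Heap A: G(15) = 1.
Heap B: G(25) = 0.
Combined Grundy value = 1 ⊕ 0 = 1.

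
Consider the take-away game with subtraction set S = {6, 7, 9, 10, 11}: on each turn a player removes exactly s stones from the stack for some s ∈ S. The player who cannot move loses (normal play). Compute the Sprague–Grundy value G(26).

n :  0  1  2  3  4  5  6  7  8  9 10 11 12 13 14 15 16 17 18 19 20 21 22 23 24 25 26
G :  0  0  0  0  0  0  1  1  1  1  1  1  2  2  2  2  2  0  0  0  0  0  0  1  1  1  1

1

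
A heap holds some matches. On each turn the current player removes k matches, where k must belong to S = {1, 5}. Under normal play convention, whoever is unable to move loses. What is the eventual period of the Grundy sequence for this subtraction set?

n :  0  1  2  3  4  5  6  7  8  9 10 11 12 13 14
G :  0  1  0  1  0  1  0  1  0  1  0  1  0  1  0
G(n+2) = G(n) holds for n = 0,…,4 (a full window of length max(S) = 5), so the sequence is purely periodic with period 2.

2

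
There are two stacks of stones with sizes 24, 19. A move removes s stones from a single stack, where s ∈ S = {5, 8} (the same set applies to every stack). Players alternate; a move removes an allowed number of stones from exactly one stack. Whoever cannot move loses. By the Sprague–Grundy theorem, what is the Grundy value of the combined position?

3

All stacks use S = {5, 8}:
n :  0  1  2  3  4  5  6  7  8  9 10 11 12 13 14 15 16 17 18 19 20 21 22 23 24
G :  0  0  0  0  0  1  1  1  1  1  2  2  2  0  0  0  0  0  1  1  1  1  1  2  2
Stack A: G(24) = 2.
Stack B: G(19) = 1.
Combined Grundy value = 2 ⊕ 1 = 3.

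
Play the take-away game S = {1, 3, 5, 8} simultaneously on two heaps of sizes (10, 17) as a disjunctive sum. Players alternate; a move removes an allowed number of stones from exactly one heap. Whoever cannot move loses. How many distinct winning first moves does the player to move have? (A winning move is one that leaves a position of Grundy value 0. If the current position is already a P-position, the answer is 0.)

2

All heaps use S = {1, 3, 5, 8}:
n :  0  1  2  3  4  5  6  7  8  9 10 11 12 13 14 15 16 17
G :  0  1  0  1  0  1  0  1  2  3  2  3  2  0  1  0  1  0
Heap A: G(10) = 2.
Heap B: G(17) = 0.
Combined Grundy value = 2 ⊕ 0 = 2.
A winning move leaves total XOR = 0, i.e. changes one component's Grundy value g to g ⊕ X where X is the current total.
Heap A: need g' = 2⊕2 = 0. Options: 10−1→G=3, 10−3→G=1, 10−5→G=1, 10−8→G=0. Hits: 1.
Heap B: need g' = 0⊕2 = 2. Options: 17−1→G=1, 17−3→G=1, 17−5→G=2, 17−8→G=3. Hits: 1.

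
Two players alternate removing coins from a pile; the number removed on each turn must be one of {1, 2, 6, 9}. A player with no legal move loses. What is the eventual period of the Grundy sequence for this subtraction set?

n :  0  1  2  3  4  5  6  7  8  9 10 11 12 13 14 15 16 17
G :  0  1  2  0  1  2  3  0  1  2  0  1  2  3  0  1  2  0
G(n+7) = G(n) holds for n = 0,…,8 (a full window of length max(S) = 9), so the sequence is purely periodic with period 7.

7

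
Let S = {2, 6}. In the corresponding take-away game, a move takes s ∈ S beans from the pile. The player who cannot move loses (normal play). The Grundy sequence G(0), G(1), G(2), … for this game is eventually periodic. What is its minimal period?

G(0) = 0
G(1) = mex{} = 0
G(2) = mex{0} = 1
G(3) = mex{0} = 1
G(4) = mex{1} = 0
G(5) = mex{1} = 0
G(6) = mex{0,0} = 1
G(7) = mex{0,0} = 1
G(8) = mex{1,1} = 0
G(9) = mex{1,1} = 0
G(10) = mex{0,0} = 1
G(11) = mex{0,0} = 1
G(12) = mex{1,1} = 0
G(13) = mex{1,1} = 0
G(14) = mex{0,0} = 1
G(n+4) = G(n) holds for n = 0,…,5 (a full window of length max(S) = 6), so the sequence is purely periodic with period 4.

4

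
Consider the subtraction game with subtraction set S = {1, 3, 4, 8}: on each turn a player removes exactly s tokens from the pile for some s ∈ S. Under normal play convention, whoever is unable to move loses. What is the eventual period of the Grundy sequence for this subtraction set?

n :  0  1  2  3  4  5  6  7  8  9 10 11 12 13 14 15 16
G :  0  1  0  1  2  3  2  0  1  0  1  2  3  2  0  1  0
G(n+7) = G(n) holds for n = 0,…,7 (a full window of length max(S) = 8), so the sequence is purely periodic with period 7.

7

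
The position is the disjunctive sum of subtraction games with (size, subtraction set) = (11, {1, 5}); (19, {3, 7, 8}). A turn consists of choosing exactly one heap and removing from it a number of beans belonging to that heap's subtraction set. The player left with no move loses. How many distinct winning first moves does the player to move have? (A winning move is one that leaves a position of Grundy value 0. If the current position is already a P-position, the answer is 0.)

Heap A, S = {1, 5}:
G(0) = 0
G(1) = mex{0} = 1
G(2) = mex{1} = 0
G(3) = mex{0} = 1
G(4) = mex{1} = 0
G(5) = mex{0,0} = 1
G(6) = mex{1,1} = 0
G(7) = mex{0,0} = 1
G(8) = mex{1,1} = 0
G(9) = mex{0,0} = 1
G(10) = mex{1,1} = 0
G(11) = mex{0,0} = 1
G_A(11) = 1.
Heap B, S = {3, 7, 8}:
G(0) = 0
G(1) = mex{} = 0
G(2) = mex{} = 0
G(3) = mex{0} = 1
G(4) = mex{0} = 1
G(5) = mex{0} = 1
G(6) = mex{1} = 0
G(7) = mex{1,0} = 2
G(8) = mex{1,0,0} = 2
G(9) = mex{0,0,0} = 1
G(10) = mex{2,1,0} = 3
G(11) = mex{2,1,1} = 0
G(12) = mex{1,1,1} = 0
G(13) = mex{3,0,1} = 2
G(14) = mex{0,2,0} = 1
G(15) = mex{0,2,2} = 1
G(16) = mex{2,1,2} = 0
G(17) = mex{1,3,1} = 0
G(18) = mex{1,0,3} = 2
G(19) = mex{0,0,0} = 1
G_B(19) = 1.
Combined Grundy value = 1 ⊕ 1 = 0.
A winning move leaves total XOR = 0, i.e. changes one component's Grundy value g to g ⊕ X where X is the current total.
Heap A: target g' = 1⊕0 = 1, but every legal move changes the Grundy value (mex property), so 0 moves.
Heap B: target g' = 1⊕0 = 1, but every legal move changes the Grundy value (mex property), so 0 moves.

0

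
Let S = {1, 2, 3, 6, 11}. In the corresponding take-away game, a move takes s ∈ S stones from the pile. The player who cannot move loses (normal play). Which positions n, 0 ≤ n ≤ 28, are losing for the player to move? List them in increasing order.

0, 4, 8, 12, 16, 20, 24, 28

n :  0  1  2  3  4  5  6  7  8  9 10 11 12 13 14 15 16 17 18 19 20 21 22 23 24 25 26 27 28
G :  0  1  2  3  0  1  2  3  0  1  2  3  0  1  2  3  0  1  2  3  0  1  2  3  0  1  2  3  0
P-positions are exactly the n with G(n) = 0.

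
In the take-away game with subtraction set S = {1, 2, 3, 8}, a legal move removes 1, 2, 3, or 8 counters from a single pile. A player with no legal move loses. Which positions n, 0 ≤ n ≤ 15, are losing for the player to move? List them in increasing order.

n :  0  1  2  3  4  5  6  7  8  9 10 11 12 13 14 15
G :  0  1  2  3  0  1  2  3  4  0  1  2  3  0  1  2
P-positions are exactly the n with G(n) = 0.

0, 4, 9, 13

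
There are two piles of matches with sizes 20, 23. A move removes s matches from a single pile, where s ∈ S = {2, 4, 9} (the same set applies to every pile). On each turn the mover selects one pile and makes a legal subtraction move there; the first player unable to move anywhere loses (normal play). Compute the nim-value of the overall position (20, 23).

3

All piles use S = {2, 4, 9}:
n :  0  1  2  3  4  5  6  7  8  9 10 11 12 13 14 15 16 17 18 19 20 21 22 23
G :  0  0  1  1  2  2  0  0  1  1  2  2  0  0  1  1  2  2  0  0  1  1  2  2
Pile A: G(20) = 1.
Pile B: G(23) = 2.
Combined Grundy value = 1 ⊕ 2 = 3.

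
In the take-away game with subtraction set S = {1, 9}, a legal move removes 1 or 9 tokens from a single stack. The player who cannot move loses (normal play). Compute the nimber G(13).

1

G(0) = 0
G(1) = mex{0} = 1
G(2) = mex{1} = 0
G(3) = mex{0} = 1
G(4) = mex{1} = 0
G(5) = mex{0} = 1
G(6) = mex{1} = 0
G(7) = mex{0} = 1
G(8) = mex{1} = 0
G(9) = mex{0,0} = 1
G(10) = mex{1,1} = 0
G(11) = mex{0,0} = 1
G(12) = mex{1,1} = 0
G(13) = mex{0,0} = 1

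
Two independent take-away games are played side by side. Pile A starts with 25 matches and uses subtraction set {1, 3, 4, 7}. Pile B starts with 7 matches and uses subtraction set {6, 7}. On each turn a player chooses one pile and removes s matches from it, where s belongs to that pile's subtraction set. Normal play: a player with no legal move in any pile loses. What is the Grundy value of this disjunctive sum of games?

0

Pile A, S = {1, 3, 4, 7}:
n :  0  1  2  3  4  5  6  7  8  9 10 11 12 13 14 15 16 17 18 19 20 21 22 23 24 25
G :  0  1  0  1  2  3  2  3  0  1  0  1  2  3  2  3  0  1  0  1  2  3  2  3  0  1
G_A(25) = 1.
Pile B, S = {6, 7}:
n : 0 1 2 3 4 5 6 7
G : 0 0 0 0 0 0 1 1
G_B(7) = 1.
Combined Grundy value = 1 ⊕ 1 = 0.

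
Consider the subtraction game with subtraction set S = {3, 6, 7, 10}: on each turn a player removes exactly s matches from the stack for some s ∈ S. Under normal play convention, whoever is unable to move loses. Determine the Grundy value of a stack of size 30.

n :  0  1  2  3  4  5  6  7  8  9 10 11 12 13 14 15 16 17 18 19 20 21 22 23 24 25 26 27 28 29 30
G :  0  0  0  1  1  1  2  2  2  3  3  3  4  0  0  0  1  1  1  2  2  2  3  3  3  4  0  0  0  1  1

1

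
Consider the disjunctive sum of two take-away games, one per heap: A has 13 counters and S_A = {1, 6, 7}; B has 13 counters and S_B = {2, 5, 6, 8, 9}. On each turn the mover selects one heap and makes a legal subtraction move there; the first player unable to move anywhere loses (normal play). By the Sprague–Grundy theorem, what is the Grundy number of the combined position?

0

Heap A, S = {1, 6, 7}:
G(0) = 0
G(1) = mex{0} = 1
G(2) = mex{1} = 0
G(3) = mex{0} = 1
G(4) = mex{1} = 0
G(5) = mex{0} = 1
G(6) = mex{1,0} = 2
G(7) = mex{2,1,0} = 3
G(8) = mex{3,0,1} = 2
G(9) = mex{2,1,0} = 3
G(10) = mex{3,0,1} = 2
G(11) = mex{2,1,0} = 3
G(12) = mex{3,2,1} = 0
G(13) = mex{0,3,2} = 1
G_A(13) = 1.
Heap B, S = {2, 5, 6, 8, 9}:
n :  0  1  2  3  4  5  6  7  8  9 10 11 12 13
G :  0  0  1  1  0  2  1  3  2  2  3  0  2  1
G_B(13) = 1.
Combined Grundy value = 1 ⊕ 1 = 0.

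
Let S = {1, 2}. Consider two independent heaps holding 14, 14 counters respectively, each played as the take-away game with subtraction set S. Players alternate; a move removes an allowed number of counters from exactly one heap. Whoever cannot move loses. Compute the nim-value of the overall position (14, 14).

All heaps use S = {1, 2}:
G(0) = 0
G(1) = mex{0} = 1
G(2) = mex{1,0} = 2
G(3) = mex{2,1} = 0
G(4) = mex{0,2} = 1
G(5) = mex{1,0} = 2
G(6) = mex{2,1} = 0
G(7) = mex{0,2} = 1
G(8) = mex{1,0} = 2
G(9) = mex{2,1} = 0
G(10) = mex{0,2} = 1
G(11) = mex{1,0} = 2
G(12) = mex{2,1} = 0
G(13) = mex{0,2} = 1
G(14) = mex{1,0} = 2
Heap A: G(14) = 2.
Heap B: G(14) = 2.
Combined Grundy value = 2 ⊕ 2 = 0.

0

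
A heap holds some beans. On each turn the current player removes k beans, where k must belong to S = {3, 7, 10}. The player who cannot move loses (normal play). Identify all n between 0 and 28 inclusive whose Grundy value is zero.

0, 1, 2, 6, 14, 15, 19, 20, 28

G(0) = 0
G(1) = mex{} = 0
G(2) = mex{} = 0
G(3) = mex{0} = 1
G(4) = mex{0} = 1
G(5) = mex{0} = 1
G(6) = mex{1} = 0
G(7) = mex{1,0} = 2
G(8) = mex{1,0} = 2
G(9) = mex{0,0} = 1
G(10) = mex{2,1,0} = 3
G(11) = mex{2,1,0} = 3
G(12) = mex{1,1,0} = 2
G(13) = mex{3,0,1} = 2
G(14) = mex{3,2,1} = 0
G(15) = mex{2,2,1} = 0
G(16) = mex{2,1,0} = 3
G(17) = mex{0,3,2} = 1
G(18) = mex{0,3,2} = 1
G(19) = mex{3,2,1} = 0
G(20) = mex{1,2,3} = 0
G(21) = mex{1,0,3} = 2
G(22) = mex{0,0,2} = 1
G(23) = mex{0,3,2} = 1
G(24) = mex{2,1,0} = 3
G(25) = mex{1,1,0} = 2
G(26) = mex{1,0,3} = 2
G(27) = mex{3,0,1} = 2
G(28) = mex{2,2,1} = 0
P-positions are exactly the n with G(n) = 0.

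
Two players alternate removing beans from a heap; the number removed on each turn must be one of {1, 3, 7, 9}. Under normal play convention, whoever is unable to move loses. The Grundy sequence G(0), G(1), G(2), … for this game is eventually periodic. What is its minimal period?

2

n :  0  1  2  3  4  5  6  7  8  9 10 11 12 13 14
G :  0  1  0  1  0  1  0  1  0  1  0  1  0  1  0
G(n+2) = G(n) holds for n = 0,…,8 (a full window of length max(S) = 9), so the sequence is purely periodic with period 2.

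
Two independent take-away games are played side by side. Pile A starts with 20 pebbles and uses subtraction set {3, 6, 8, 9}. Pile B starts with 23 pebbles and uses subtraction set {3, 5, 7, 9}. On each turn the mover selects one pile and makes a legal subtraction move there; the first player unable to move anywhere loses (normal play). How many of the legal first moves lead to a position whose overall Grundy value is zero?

Pile A, S = {3, 6, 8, 9}:
G(0) = 0
G(1) = mex{} = 0
G(2) = mex{} = 0
G(3) = mex{0} = 1
G(4) = mex{0} = 1
G(5) = mex{0} = 1
G(6) = mex{1,0} = 2
G(7) = mex{1,0} = 2
G(8) = mex{1,0,0} = 2
G(9) = mex{2,1,0,0} = 3
G(10) = mex{2,1,0,0} = 3
G(11) = mex{2,1,1,0} = 3
G(12) = mex{3,2,1,1} = 0
G(13) = mex{3,2,1,1} = 0
G(14) = mex{3,2,2,1} = 0
G(15) = mex{0,3,2,2} = 1
G(16) = mex{0,3,2,2} = 1
G(17) = mex{0,3,3,2} = 1
G(18) = mex{1,0,3,3} = 2
G(19) = mex{1,0,3,3} = 2
G(20) = mex{1,0,0,3} = 2
G_A(20) = 2.
Pile B, S = {3, 5, 7, 9}:
n :  0  1  2  3  4  5  6  7  8  9 10 11 12 13 14 15 16 17 18 19 20 21 22 23
G :  0  0  0  1  1  1  2  2  2  3  3  3  0  0  0  1  1  1  2  2  2  3  3  3
G_B(23) = 3.
Combined Grundy value = 2 ⊕ 3 = 1.
A winning move leaves total XOR = 0, i.e. changes one component's Grundy value g to g ⊕ X where X is the current total.
Pile A: need g' = 2⊕1 = 3. Options: 20−3→G=1, 20−6→G=0, 20−8→G=0, 20−9→G=3. Hits: 1.
Pile B: need g' = 3⊕1 = 2. Options: 23−3→G=2, 23−5→G=2, 23−7→G=1, 23−9→G=0. Hits: 2.

3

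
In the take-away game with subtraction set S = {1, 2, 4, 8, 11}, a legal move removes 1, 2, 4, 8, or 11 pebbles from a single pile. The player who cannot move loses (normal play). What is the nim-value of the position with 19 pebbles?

1

n :  0  1  2  3  4  5  6  7  8  9 10 11 12 13 14 15 16 17 18 19
G :  0  1  2  0  1  2  0  1  2  0  1  2  0  1  2  0  1  2  0  1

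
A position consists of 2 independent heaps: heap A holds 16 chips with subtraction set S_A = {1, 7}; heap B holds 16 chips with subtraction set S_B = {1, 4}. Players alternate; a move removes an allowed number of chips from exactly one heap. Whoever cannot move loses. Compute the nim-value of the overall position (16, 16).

Heap A, S = {1, 7}:
G(0) = 0
G(1) = mex{0} = 1
G(2) = mex{1} = 0
G(3) = mex{0} = 1
G(4) = mex{1} = 0
G(5) = mex{0} = 1
G(6) = mex{1} = 0
G(7) = mex{0,0} = 1
G(8) = mex{1,1} = 0
G(9) = mex{0,0} = 1
G(10) = mex{1,1} = 0
G(11) = mex{0,0} = 1
G(12) = mex{1,1} = 0
G(13) = mex{0,0} = 1
G(14) = mex{1,1} = 0
G(15) = mex{0,0} = 1
G(16) = mex{1,1} = 0
G_A(16) = 0.
Heap B, S = {1, 4}:
G(0) = 0
G(1) = mex{0} = 1
G(2) = mex{1} = 0
G(3) = mex{0} = 1
G(4) = mex{1,0} = 2
G(5) = mex{2,1} = 0
G(6) = mex{0,0} = 1
G(7) = mex{1,1} = 0
G(8) = mex{0,2} = 1
G(9) = mex{1,0} = 2
G(10) = mex{2,1} = 0
G(11) = mex{0,0} = 1
G(12) = mex{1,1} = 0
G(13) = mex{0,2} = 1
G(14) = mex{1,0} = 2
G(15) = mex{2,1} = 0
G(16) = mex{0,0} = 1
G_B(16) = 1.
Combined Grundy value = 0 ⊕ 1 = 1.

1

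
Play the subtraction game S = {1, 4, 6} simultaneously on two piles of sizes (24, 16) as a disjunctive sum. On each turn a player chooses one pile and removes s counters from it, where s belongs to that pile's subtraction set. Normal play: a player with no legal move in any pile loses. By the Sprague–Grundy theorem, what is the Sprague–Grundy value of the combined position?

3

All piles use S = {1, 4, 6}:
n :  0  1  2  3  4  5  6  7  8  9 10 11 12 13 14 15 16 17 18 19 20 21 22 23 24
G :  0  1  0  1  2  0  1  0  1  2  0  1  0  1  2  0  1  0  1  2  0  1  0  1  2
Pile A: G(24) = 2.
Pile B: G(16) = 1.
Combined Grundy value = 2 ⊕ 1 = 3.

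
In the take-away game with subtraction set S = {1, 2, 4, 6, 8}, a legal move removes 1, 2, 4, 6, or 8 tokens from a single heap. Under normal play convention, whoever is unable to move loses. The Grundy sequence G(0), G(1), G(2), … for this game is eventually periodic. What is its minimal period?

10

G(0) = 0
G(1) = mex{0} = 1
G(2) = mex{1,0} = 2
G(3) = mex{2,1} = 0
G(4) = mex{0,2,0} = 1
G(5) = mex{1,0,1} = 2
G(6) = mex{2,1,2,0} = 3
G(7) = mex{3,2,0,1} = 4
G(8) = mex{4,3,1,2,0} = 5
G(9) = mex{5,4,2,0,1} = 3
G(10) = mex{3,5,3,1,2} = 0
G(11) = mex{0,3,4,2,0} = 1
G(12) = mex{1,0,5,3,1} = 2
G(13) = mex{2,1,3,4,2} = 0
G(14) = mex{0,2,0,5,3} = 1
G(15) = mex{1,0,1,3,4} = 2
G(16) = mex{2,1,2,0,5} = 3
G(17) = mex{3,2,0,1,3} = 4
G(18) = mex{4,3,1,2,0} = 5
G(19) = mex{5,4,2,0,1} = 3
G(20) = mex{3,5,3,1,2} = 0
G(21) = mex{0,3,4,2,0} = 1
G(n+10) = G(n) holds for n = 0,…,7 (a full window of length max(S) = 8), so the sequence is purely periodic with period 10.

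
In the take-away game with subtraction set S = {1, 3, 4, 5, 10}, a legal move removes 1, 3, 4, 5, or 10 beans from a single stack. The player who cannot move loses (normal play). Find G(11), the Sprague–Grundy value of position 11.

n :  0  1  2  3  4  5  6  7  8  9 10 11
G :  0  1  0  1  2  3  2  3  0  1  4  5

5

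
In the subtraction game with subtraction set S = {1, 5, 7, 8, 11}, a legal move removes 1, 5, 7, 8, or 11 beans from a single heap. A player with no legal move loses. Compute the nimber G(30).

2

n :  0  1  2  3  4  5  6  7  8  9 10 11 12 13 14 15 16 17 18 19 20 21 22 23 24 25 26 27 28 29 30
G :  0  1  0  1  0  1  0  1  2  3  2  3  2  3  2  3  0  1  0  1  0  1  0  1  2  3  2  3  2  3  2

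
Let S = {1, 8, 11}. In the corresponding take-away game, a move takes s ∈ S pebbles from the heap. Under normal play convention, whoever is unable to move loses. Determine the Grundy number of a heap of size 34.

n :  0  1  2  3  4  5  6  7  8  9 10 11 12 13 14 15 16 17 18 19 20 21 22 23 24 25 26 27 28 29 30 31 32 33 34
G :  0  1  0  1  0  1  0  1  2  0  1  2  3  2  3  2  0  1  0  1  2  0  1  0  1  0  1  2  0  1  0  1  2  3  2

2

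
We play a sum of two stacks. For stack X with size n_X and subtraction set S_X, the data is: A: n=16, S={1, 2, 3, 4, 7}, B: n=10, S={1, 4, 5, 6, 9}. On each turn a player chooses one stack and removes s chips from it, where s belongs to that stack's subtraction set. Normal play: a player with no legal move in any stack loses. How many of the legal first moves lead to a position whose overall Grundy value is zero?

2

Stack A, S = {1, 2, 3, 4, 7}:
n :  0  1  2  3  4  5  6  7  8  9 10 11 12 13 14 15 16
G :  0  1  2  3  4  0  1  2  3  4  0  1  2  3  4  0  1
G_A(16) = 1.
Stack B, S = {1, 4, 5, 6, 9}:
n :  0  1  2  3  4  5  6  7  8  9 10
G :  0  1  0  1  2  3  2  3  4  5  0
G_B(10) = 0.
Combined Grundy value = 1 ⊕ 0 = 1.
A winning move leaves total XOR = 0, i.e. changes one component's Grundy value g to g ⊕ X where X is the current total.
Stack A: need g' = 1⊕1 = 0. Options: 16−1→G=0, 16−2→G=4, 16−3→G=3, 16−4→G=2, 16−7→G=4. Hits: 1.
Stack B: need g' = 0⊕1 = 1. Options: 10−1→G=5, 10−4→G=2, 10−5→G=3, 10−6→G=2, 10−9→G=1. Hits: 1.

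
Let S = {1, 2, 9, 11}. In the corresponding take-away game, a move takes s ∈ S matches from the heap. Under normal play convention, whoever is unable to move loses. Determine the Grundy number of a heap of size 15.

2

n :  0  1  2  3  4  5  6  7  8  9 10 11 12 13 14 15
G :  0  1  2  0  1  2  0  1  2  3  0  1  2  0  1  2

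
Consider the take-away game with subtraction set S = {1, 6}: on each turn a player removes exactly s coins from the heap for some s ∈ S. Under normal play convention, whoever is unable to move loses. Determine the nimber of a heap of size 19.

1

G(0) = 0
G(1) = mex{0} = 1
G(2) = mex{1} = 0
G(3) = mex{0} = 1
G(4) = mex{1} = 0
G(5) = mex{0} = 1
G(6) = mex{1,0} = 2
G(7) = mex{2,1} = 0
G(8) = mex{0,0} = 1
G(9) = mex{1,1} = 0
G(10) = mex{0,0} = 1
G(11) = mex{1,1} = 0
G(12) = mex{0,2} = 1
G(13) = mex{1,0} = 2
G(14) = mex{2,1} = 0
G(15) = mex{0,0} = 1
G(16) = mex{1,1} = 0
G(17) = mex{0,0} = 1
G(18) = mex{1,1} = 0
G(19) = mex{0,2} = 1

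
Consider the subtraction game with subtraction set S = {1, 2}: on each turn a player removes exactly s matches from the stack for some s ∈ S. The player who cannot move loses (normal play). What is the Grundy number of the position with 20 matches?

G(0) = 0
G(1) = mex{0} = 1
G(2) = mex{1,0} = 2
G(3) = mex{2,1} = 0
G(4) = mex{0,2} = 1
G(5) = mex{1,0} = 2
G(6) = mex{2,1} = 0
G(7) = mex{0,2} = 1
G(8) = mex{1,0} = 2
G(9) = mex{2,1} = 0
G(10) = mex{0,2} = 1
G(11) = mex{1,0} = 2
G(12) = mex{2,1} = 0
G(13) = mex{0,2} = 1
G(14) = mex{1,0} = 2
G(15) = mex{2,1} = 0
G(16) = mex{0,2} = 1
G(17) = mex{1,0} = 2
G(18) = mex{2,1} = 0
G(19) = mex{0,2} = 1
G(20) = mex{1,0} = 2

2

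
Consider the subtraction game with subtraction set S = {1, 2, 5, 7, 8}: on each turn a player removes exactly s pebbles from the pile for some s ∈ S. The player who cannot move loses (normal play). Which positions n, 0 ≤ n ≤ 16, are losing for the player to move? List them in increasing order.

0, 3, 6, 9, 12, 15

n :  0  1  2  3  4  5  6  7  8  9 10 11 12 13 14 15 16
G :  0  1  2  0  1  2  0  1  2  0  1  2  0  1  2  0  1
P-positions are exactly the n with G(n) = 0.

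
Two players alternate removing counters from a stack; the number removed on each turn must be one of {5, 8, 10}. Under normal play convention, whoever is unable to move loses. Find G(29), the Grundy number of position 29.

n :  0  1  2  3  4  5  6  7  8  9 10 11 12 13 14 15 16 17 18 19 20 21 22 23 24 25 26 27 28 29
G :  0  0  0  0  0  1  1  1  1  1  2  2  2  2  2  0  0  0  0  0  1  1  1  1  1  2  2  2  2  2

2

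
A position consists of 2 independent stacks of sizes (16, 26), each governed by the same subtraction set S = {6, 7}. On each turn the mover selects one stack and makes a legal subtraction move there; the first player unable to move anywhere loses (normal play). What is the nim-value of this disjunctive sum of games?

0

All stacks use S = {6, 7}:
G(0) = 0
G(1) = mex{} = 0
G(2) = mex{} = 0
G(3) = mex{} = 0
G(4) = mex{} = 0
G(5) = mex{} = 0
G(6) = mex{0} = 1
G(7) = mex{0,0} = 1
G(8) = mex{0,0} = 1
G(9) = mex{0,0} = 1
G(10) = mex{0,0} = 1
G(11) = mex{0,0} = 1
G(12) = mex{1,0} = 2
G(13) = mex{1,1} = 0
G(14) = mex{1,1} = 0
G(15) = mex{1,1} = 0
G(16) = mex{1,1} = 0
G(17) = mex{1,1} = 0
G(18) = mex{2,1} = 0
G(19) = mex{0,2} = 1
G(20) = mex{0,0} = 1
G(21) = mex{0,0} = 1
G(22) = mex{0,0} = 1
G(23) = mex{0,0} = 1
G(24) = mex{0,0} = 1
G(25) = mex{1,0} = 2
G(26) = mex{1,1} = 0
Stack A: G(16) = 0.
Stack B: G(26) = 0.
Combined Grundy value = 0 ⊕ 0 = 0.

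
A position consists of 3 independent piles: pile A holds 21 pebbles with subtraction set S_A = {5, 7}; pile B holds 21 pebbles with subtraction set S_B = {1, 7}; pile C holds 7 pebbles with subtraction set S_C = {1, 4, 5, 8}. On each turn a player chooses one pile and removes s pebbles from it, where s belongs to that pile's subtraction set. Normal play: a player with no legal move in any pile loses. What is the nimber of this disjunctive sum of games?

3

Pile A, S = {5, 7}:
G(0) = 0
G(1) = mex{} = 0
G(2) = mex{} = 0
G(3) = mex{} = 0
G(4) = mex{} = 0
G(5) = mex{0} = 1
G(6) = mex{0} = 1
G(7) = mex{0,0} = 1
G(8) = mex{0,0} = 1
G(9) = mex{0,0} = 1
G(10) = mex{1,0} = 2
G(11) = mex{1,0} = 2
G(12) = mex{1,1} = 0
G(13) = mex{1,1} = 0
G(14) = mex{1,1} = 0
G(15) = mex{2,1} = 0
G(16) = mex{2,1} = 0
G(17) = mex{0,2} = 1
G(18) = mex{0,2} = 1
G(19) = mex{0,0} = 1
G(20) = mex{0,0} = 1
G(21) = mex{0,0} = 1
G_A(21) = 1.
Pile B, S = {1, 7}:
n :  0  1  2  3  4  5  6  7  8  9 10 11 12 13 14 15 16 17 18 19 20 21
G :  0  1  0  1  0  1  0  1  0  1  0  1  0  1  0  1  0  1  0  1  0  1
G_B(21) = 1.
Pile C, S = {1, 4, 5, 8}:
G(0) = 0
G(1) = mex{0} = 1
G(2) = mex{1} = 0
G(3) = mex{0} = 1
G(4) = mex{1,0} = 2
G(5) = mex{2,1,0} = 3
G(6) = mex{3,0,1} = 2
G(7) = mex{2,1,0} = 3
G_C(7) = 3.
Combined Grundy value = 1 ⊕ 1 ⊕ 3 = 3.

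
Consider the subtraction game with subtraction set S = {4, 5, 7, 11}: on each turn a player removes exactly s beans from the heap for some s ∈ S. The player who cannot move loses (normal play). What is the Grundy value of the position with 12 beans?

G(0) = 0
G(1) = mex{} = 0
G(2) = mex{} = 0
G(3) = mex{} = 0
G(4) = mex{0} = 1
G(5) = mex{0,0} = 1
G(6) = mex{0,0} = 1
G(7) = mex{0,0,0} = 1
G(8) = mex{1,0,0} = 2
G(9) = mex{1,1,0} = 2
G(10) = mex{1,1,0} = 2
G(11) = mex{1,1,1,0} = 2
G(12) = mex{2,1,1,0} = 3

3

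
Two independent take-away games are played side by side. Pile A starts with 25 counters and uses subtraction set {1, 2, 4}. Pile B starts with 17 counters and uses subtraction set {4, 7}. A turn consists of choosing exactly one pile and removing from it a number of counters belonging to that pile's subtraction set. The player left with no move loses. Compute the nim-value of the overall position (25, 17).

Pile A, S = {1, 2, 4}:
G(0) = 0
G(1) = mex{0} = 1
G(2) = mex{1,0} = 2
G(3) = mex{2,1} = 0
G(4) = mex{0,2,0} = 1
G(5) = mex{1,0,1} = 2
G(6) = mex{2,1,2} = 0
G(7) = mex{0,2,0} = 1
G(8) = mex{1,0,1} = 2
G(9) = mex{2,1,2} = 0
G(10) = mex{0,2,0} = 1
G(11) = mex{1,0,1} = 2
G(12) = mex{2,1,2} = 0
G(13) = mex{0,2,0} = 1
G(14) = mex{1,0,1} = 2
G(15) = mex{2,1,2} = 0
G(16) = mex{0,2,0} = 1
G(17) = mex{1,0,1} = 2
G(18) = mex{2,1,2} = 0
G(19) = mex{0,2,0} = 1
G(20) = mex{1,0,1} = 2
G(21) = mex{2,1,2} = 0
G(22) = mex{0,2,0} = 1
G(23) = mex{1,0,1} = 2
G(24) = mex{2,1,2} = 0
G(25) = mex{0,2,0} = 1
G_A(25) = 1.
Pile B, S = {4, 7}:
n :  0  1  2  3  4  5  6  7  8  9 10 11 12 13 14 15 16 17
G :  0  0  0  0  1  1  1  1  2  2  2  0  0  0  0  1  1  1
G_B(17) = 1.
Combined Grundy value = 1 ⊕ 1 = 0.

0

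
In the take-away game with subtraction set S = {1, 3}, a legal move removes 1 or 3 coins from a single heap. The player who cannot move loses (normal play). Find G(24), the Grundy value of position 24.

n :  0  1  2  3  4  5  6  7  8  9 10 11 12 13 14 15 16 17 18 19 20 21 22 23 24
G :  0  1  0  1  0  1  0  1  0  1  0  1  0  1  0  1  0  1  0  1  0  1  0  1  0

0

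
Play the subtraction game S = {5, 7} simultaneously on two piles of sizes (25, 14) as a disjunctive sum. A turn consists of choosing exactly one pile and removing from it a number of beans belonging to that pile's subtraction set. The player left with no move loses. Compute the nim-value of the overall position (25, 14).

All piles use S = {5, 7}:
G(0) = 0
G(1) = mex{} = 0
G(2) = mex{} = 0
G(3) = mex{} = 0
G(4) = mex{} = 0
G(5) = mex{0} = 1
G(6) = mex{0} = 1
G(7) = mex{0,0} = 1
G(8) = mex{0,0} = 1
G(9) = mex{0,0} = 1
G(10) = mex{1,0} = 2
G(11) = mex{1,0} = 2
G(12) = mex{1,1} = 0
G(13) = mex{1,1} = 0
G(14) = mex{1,1} = 0
G(15) = mex{2,1} = 0
G(16) = mex{2,1} = 0
G(17) = mex{0,2} = 1
G(18) = mex{0,2} = 1
G(19) = mex{0,0} = 1
G(20) = mex{0,0} = 1
G(21) = mex{0,0} = 1
G(22) = mex{1,0} = 2
G(23) = mex{1,0} = 2
G(24) = mex{1,1} = 0
G(25) = mex{1,1} = 0
Pile A: G(25) = 0.
Pile B: G(14) = 0.
Combined Grundy value = 0 ⊕ 0 = 0.

0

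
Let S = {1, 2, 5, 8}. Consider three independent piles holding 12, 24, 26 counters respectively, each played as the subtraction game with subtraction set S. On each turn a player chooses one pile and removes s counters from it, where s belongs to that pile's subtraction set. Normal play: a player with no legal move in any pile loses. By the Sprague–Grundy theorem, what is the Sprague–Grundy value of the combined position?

2

All piles use S = {1, 2, 5, 8}:
n :  0  1  2  3  4  5  6  7  8  9 10 11 12 13 14 15 16 17 18 19 20 21 22 23 24 25 26
G :  0  1  2  0  1  2  0  1  2  0  1  2  0  1  2  0  1  2  0  1  2  0  1  2  0  1  2
Pile A: G(12) = 0.
Pile B: G(24) = 0.
Pile C: G(26) = 2.
Combined Grundy value = 0 ⊕ 0 ⊕ 2 = 2.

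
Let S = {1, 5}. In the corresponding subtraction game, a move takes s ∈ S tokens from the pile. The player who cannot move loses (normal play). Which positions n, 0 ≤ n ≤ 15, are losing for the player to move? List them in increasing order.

n :  0  1  2  3  4  5  6  7  8  9 10 11 12 13 14 15
G :  0  1  0  1  0  1  0  1  0  1  0  1  0  1  0  1
P-positions are exactly the n with G(n) = 0.

0, 2, 4, 6, 8, 10, 12, 14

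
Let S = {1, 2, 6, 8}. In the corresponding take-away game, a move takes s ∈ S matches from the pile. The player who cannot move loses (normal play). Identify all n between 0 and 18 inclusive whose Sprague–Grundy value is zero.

n :  0  1  2  3  4  5  6  7  8  9 10 11 12 13 14 15 16 17 18
G :  0  1  2  0  1  2  3  0  1  2  0  1  2  3  0  1  2  0  1
P-positions are exactly the n with G(n) = 0.

0, 3, 7, 10, 14, 17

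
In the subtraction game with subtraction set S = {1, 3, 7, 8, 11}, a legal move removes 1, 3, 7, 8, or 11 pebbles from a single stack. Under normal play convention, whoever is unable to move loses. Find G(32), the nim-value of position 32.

G(0) = 0
G(1) = mex{0} = 1
G(2) = mex{1} = 0
G(3) = mex{0,0} = 1
G(4) = mex{1,1} = 0
G(5) = mex{0,0} = 1
G(6) = mex{1,1} = 0
G(7) = mex{0,0,0} = 1
G(8) = mex{1,1,1,0} = 2
G(9) = mex{2,0,0,1} = 3
G(10) = mex{3,1,1,0} = 2
G(11) = mex{2,2,0,1,0} = 3
G(12) = mex{3,3,1,0,1} = 2
G(13) = mex{2,2,0,1,0} = 3
G(14) = mex{3,3,1,0,1} = 2
G(15) = mex{2,2,2,1,0} = 3
G(16) = mex{3,3,3,2,1} = 0
G(17) = mex{0,2,2,3,0} = 1
G(18) = mex{1,3,3,2,1} = 0
G(19) = mex{0,0,2,3,2} = 1
G(20) = mex{1,1,3,2,3} = 0
G(21) = mex{0,0,2,3,2} = 1
G(22) = mex{1,1,3,2,3} = 0
G(23) = mex{0,0,0,3,2} = 1
G(24) = mex{1,1,1,0,3} = 2
G(25) = mex{2,0,0,1,2} = 3
G(26) = mex{3,1,1,0,3} = 2
G(27) = mex{2,2,0,1,0} = 3
G(28) = mex{3,3,1,0,1} = 2
G(29) = mex{2,2,0,1,0} = 3
G(30) = mex{3,3,1,0,1} = 2
G(31) = mex{2,2,2,1,0} = 3
G(32) = mex{3,3,3,2,1} = 0

0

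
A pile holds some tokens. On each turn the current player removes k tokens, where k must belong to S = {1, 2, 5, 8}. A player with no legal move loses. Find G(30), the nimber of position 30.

0

G(0) = 0
G(1) = mex{0} = 1
G(2) = mex{1,0} = 2
G(3) = mex{2,1} = 0
G(4) = mex{0,2} = 1
G(5) = mex{1,0,0} = 2
G(6) = mex{2,1,1} = 0
G(7) = mex{0,2,2} = 1
G(8) = mex{1,0,0,0} = 2
G(9) = mex{2,1,1,1} = 0
G(10) = mex{0,2,2,2} = 1
G(11) = mex{1,0,0,0} = 2
G(12) = mex{2,1,1,1} = 0
G(13) = mex{0,2,2,2} = 1
G(14) = mex{1,0,0,0} = 2
G(15) = mex{2,1,1,1} = 0
G(16) = mex{0,2,2,2} = 1
G(17) = mex{1,0,0,0} = 2
G(18) = mex{2,1,1,1} = 0
G(19) = mex{0,2,2,2} = 1
G(20) = mex{1,0,0,0} = 2
G(21) = mex{2,1,1,1} = 0
G(22) = mex{0,2,2,2} = 1
G(23) = mex{1,0,0,0} = 2
G(24) = mex{2,1,1,1} = 0
G(25) = mex{0,2,2,2} = 1
G(26) = mex{1,0,0,0} = 2
G(27) = mex{2,1,1,1} = 0
G(28) = mex{0,2,2,2} = 1
G(29) = mex{1,0,0,0} = 2
G(30) = mex{2,1,1,1} = 0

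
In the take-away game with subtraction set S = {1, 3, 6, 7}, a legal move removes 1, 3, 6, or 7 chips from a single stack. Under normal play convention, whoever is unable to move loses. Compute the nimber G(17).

1

n :  0  1  2  3  4  5  6  7  8  9 10 11 12 13 14 15 16 17
G :  0  1  0  1  0  1  2  3  2  3  2  3  0  1  0  1  0  1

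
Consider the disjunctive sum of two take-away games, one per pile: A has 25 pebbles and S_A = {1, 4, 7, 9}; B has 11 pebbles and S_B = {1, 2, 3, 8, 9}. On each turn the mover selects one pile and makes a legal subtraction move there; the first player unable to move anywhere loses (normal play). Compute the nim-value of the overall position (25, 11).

Pile A, S = {1, 4, 7, 9}:
G(0) = 0
G(1) = mex{0} = 1
G(2) = mex{1} = 0
G(3) = mex{0} = 1
G(4) = mex{1,0} = 2
G(5) = mex{2,1} = 0
G(6) = mex{0,0} = 1
G(7) = mex{1,1,0} = 2
G(8) = mex{2,2,1} = 0
G(9) = mex{0,0,0,0} = 1
G(10) = mex{1,1,1,1} = 0
G(11) = mex{0,2,2,0} = 1
G(12) = mex{1,0,0,1} = 2
G(13) = mex{2,1,1,2} = 0
G(14) = mex{0,0,2,0} = 1
G(15) = mex{1,1,0,1} = 2
G(16) = mex{2,2,1,2} = 0
G(17) = mex{0,0,0,0} = 1
G(18) = mex{1,1,1,1} = 0
G(19) = mex{0,2,2,0} = 1
G(20) = mex{1,0,0,1} = 2
G(21) = mex{2,1,1,2} = 0
G(22) = mex{0,0,2,0} = 1
G(23) = mex{1,1,0,1} = 2
G(24) = mex{2,2,1,2} = 0
G(25) = mex{0,0,0,0} = 1
G_A(25) = 1.
Pile B, S = {1, 2, 3, 8, 9}:
n :  0  1  2  3  4  5  6  7  8  9 10 11
G :  0  1  2  3  0  1  2  3  4  5  0  1
G_B(11) = 1.
Combined Grundy value = 1 ⊕ 1 = 0.

0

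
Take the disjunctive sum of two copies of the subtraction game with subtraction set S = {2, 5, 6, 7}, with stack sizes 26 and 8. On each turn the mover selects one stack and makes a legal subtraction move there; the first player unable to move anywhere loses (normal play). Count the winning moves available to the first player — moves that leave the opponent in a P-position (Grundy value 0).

All stacks use S = {2, 5, 6, 7}:
G(0) = 0
G(1) = mex{} = 0
G(2) = mex{0} = 1
G(3) = mex{0} = 1
G(4) = mex{1} = 0
G(5) = mex{1,0} = 2
G(6) = mex{0,0,0} = 1
G(7) = mex{2,1,0,0} = 3
G(8) = mex{1,1,1,0} = 2
G(9) = mex{3,0,1,1} = 2
G(10) = mex{2,2,0,1} = 3
G(11) = mex{2,1,2,0} = 3
G(12) = mex{3,3,1,2} = 0
G(13) = mex{3,2,3,1} = 0
G(14) = mex{0,2,2,3} = 1
G(15) = mex{0,3,2,2} = 1
G(16) = mex{1,3,3,2} = 0
G(17) = mex{1,0,3,3} = 2
G(18) = mex{0,0,0,3} = 1
G(19) = mex{2,1,0,0} = 3
G(20) = mex{1,1,1,0} = 2
G(21) = mex{3,0,1,1} = 2
G(22) = mex{2,2,0,1} = 3
G(23) = mex{2,1,2,0} = 3
G(24) = mex{3,3,1,2} = 0
G(25) = mex{3,2,3,1} = 0
G(26) = mex{0,2,2,3} = 1
Stack A: G(26) = 1.
Stack B: G(8) = 2.
Combined Grundy value = 1 ⊕ 2 = 3.
A winning move leaves total XOR = 0, i.e. changes one component's Grundy value g to g ⊕ X where X is the current total.
Stack A: need g' = 1⊕3 = 2. Options: 26−2→G=0, 26−5→G=2, 26−6→G=2, 26−7→G=3. Hits: 2.
Stack B: need g' = 2⊕3 = 1. Options: 8−2→G=1, 8−5→G=1, 8−6→G=1, 8−7→G=0. Hits: 3.

5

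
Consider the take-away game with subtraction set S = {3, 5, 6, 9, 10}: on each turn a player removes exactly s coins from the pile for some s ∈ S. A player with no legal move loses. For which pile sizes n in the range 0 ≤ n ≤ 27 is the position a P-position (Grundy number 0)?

G(0) = 0
G(1) = mex{} = 0
G(2) = mex{} = 0
G(3) = mex{0} = 1
G(4) = mex{0} = 1
G(5) = mex{0,0} = 1
G(6) = mex{1,0,0} = 2
G(7) = mex{1,0,0} = 2
G(8) = mex{1,1,0} = 2
G(9) = mex{2,1,1,0} = 3
G(10) = mex{2,1,1,0,0} = 3
G(11) = mex{2,2,1,0,0} = 3
G(12) = mex{3,2,2,1,0} = 4
G(13) = mex{3,2,2,1,1} = 0
G(14) = mex{3,3,2,1,1} = 0
G(15) = mex{4,3,3,2,1} = 0
G(16) = mex{0,3,3,2,2} = 1
G(17) = mex{0,4,3,2,2} = 1
G(18) = mex{0,0,4,3,2} = 1
G(19) = mex{1,0,0,3,3} = 2
G(20) = mex{1,0,0,3,3} = 2
G(21) = mex{1,1,0,4,3} = 2
G(22) = mex{2,1,1,0,4} = 3
G(23) = mex{2,1,1,0,0} = 3
G(24) = mex{2,2,1,0,0} = 3
G(25) = mex{3,2,2,1,0} = 4
G(26) = mex{3,2,2,1,1} = 0
G(27) = mex{3,3,2,1,1} = 0
P-positions are exactly the n with G(n) = 0.

0, 1, 2, 13, 14, 15, 26, 27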